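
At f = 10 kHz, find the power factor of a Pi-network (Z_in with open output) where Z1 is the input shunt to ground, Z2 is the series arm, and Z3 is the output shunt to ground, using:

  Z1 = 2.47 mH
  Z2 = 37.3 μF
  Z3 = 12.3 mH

Step 1 — Angular frequency: ω = 2π·f = 2π·1e+04 = 6.283e+04 rad/s.
Step 2 — Component impedances:
  Z1: Z = jωL = j·6.283e+04·0.00247 = 0 + j155.2 Ω
  Z2: Z = 1/(jωC) = -j/(ω·C) = 0 - j0.4267 Ω
  Z3: Z = jωL = j·6.283e+04·0.0123 = 0 + j772.8 Ω
Step 3 — With open output, the series arm Z2 and the output shunt Z3 appear in series to ground: Z2 + Z3 = 0 + j772.4 Ω.
Step 4 — Parallel with input shunt Z1: Z_in = Z1 || (Z2 + Z3) = 0 + j129.2 Ω = 129.2∠90.0° Ω.
Step 5 — Power factor: PF = cos(φ) = Re(Z)/|Z| = -0/129.2 = -0.
Step 6 — Type: Im(Z) = 129.2 ⇒ lagging (phase φ = 90.0°).

PF = -0 (lagging, φ = 90.0°)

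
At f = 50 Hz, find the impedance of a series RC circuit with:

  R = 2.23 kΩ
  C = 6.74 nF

Step 1 — Angular frequency: ω = 2π·f = 2π·50 = 314.2 rad/s.
Step 2 — Component impedances:
  R: Z = R = 2230 Ω
  C: Z = 1/(jωC) = -j/(ω·C) = 0 - j4.723e+05 Ω
Step 3 — Series combination: Z_total = R + C = 2230 - j4.723e+05 Ω = 4.723e+05∠-89.7° Ω.

Z = 2230 - j4.723e+05 Ω = 4.723e+05∠-89.7° Ω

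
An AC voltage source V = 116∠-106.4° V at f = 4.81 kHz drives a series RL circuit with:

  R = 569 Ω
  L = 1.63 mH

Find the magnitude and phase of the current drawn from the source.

Step 1 — Angular frequency: ω = 2π·f = 2π·4810 = 3.022e+04 rad/s.
Step 2 — Component impedances:
  R: Z = R = 569 Ω
  L: Z = jωL = j·3.022e+04·0.00163 = 0 + j49.26 Ω
Step 3 — Series combination: Z_total = R + L = 569 + j49.26 Ω = 571.1∠4.9° Ω.
Step 4 — Source phasor: V = 116∠-106.4° V = -32.75 - j111.3 V.
Step 5 — Ohm's law: I = V / Z_total = (-32.75 - j111.3) / (569 + j49.26) = -0.07394 - j0.1892 A.
Step 6 — Convert to polar: |I| = 0.2031 A, ∠I = -111.3°.

I = 0.2031∠-111.3° A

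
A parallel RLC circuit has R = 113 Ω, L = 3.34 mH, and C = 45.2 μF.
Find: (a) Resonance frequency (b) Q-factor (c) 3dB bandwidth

Step 1 — Resonance: ω₀ = 1/√(LC) = 1/√(0.00334·4.52e-05) = 2574 rad/s.
Step 2 — f₀ = ω₀/(2π) = 409.6 Hz.
Step 3 — Parallel Q: Q = R/(ω₀L) = 113/(2574·0.00334) = 13.15.
Step 4 — Bandwidth: Δω = ω₀/Q = 195.8 rad/s; BW = Δω/(2π) = 31.16 Hz.

(a) f₀ = 409.6 Hz  (b) Q = 13.15  (c) BW = 31.16 Hz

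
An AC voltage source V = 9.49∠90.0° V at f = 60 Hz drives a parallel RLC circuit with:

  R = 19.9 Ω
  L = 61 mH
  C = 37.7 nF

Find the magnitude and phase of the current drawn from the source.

Step 1 — Angular frequency: ω = 2π·f = 2π·60 = 377 rad/s.
Step 2 — Component impedances:
  R: Z = R = 19.9 Ω
  L: Z = jωL = j·377·0.061 = 0 + j23 Ω
  C: Z = 1/(jωC) = -j/(ω·C) = 0 - j7.036e+04 Ω
Step 3 — Parallel combination: 1/Z_total = 1/R + 1/L + 1/C; Z_total = 11.38 + j9.846 Ω = 15.05∠40.9° Ω.
Step 4 — Source phasor: V = 9.49∠90.0° V = 0 + j9.49 V.
Step 5 — Ohm's law: I = V / Z_total = (0 + j9.49) / (11.38 + j9.846) = 0.4125 + j0.4769 A.
Step 6 — Convert to polar: |I| = 0.6306 A, ∠I = 49.1°.

I = 0.6306∠49.1° A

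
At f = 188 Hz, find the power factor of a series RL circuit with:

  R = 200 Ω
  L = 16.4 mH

Step 1 — Angular frequency: ω = 2π·f = 2π·188 = 1181 rad/s.
Step 2 — Component impedances:
  R: Z = R = 200 Ω
  L: Z = jωL = j·1181·0.0164 = 0 + j19.37 Ω
Step 3 — Series combination: Z_total = R + L = 200 + j19.37 Ω = 200.9∠5.5° Ω.
Step 4 — Power factor: PF = cos(φ) = Re(Z)/|Z| = 200/200.94 = 0.9953.
Step 5 — Type: Im(Z) = 19.37 ⇒ lagging (phase φ = 5.5°).

PF = 0.9953 (lagging, φ = 5.5°)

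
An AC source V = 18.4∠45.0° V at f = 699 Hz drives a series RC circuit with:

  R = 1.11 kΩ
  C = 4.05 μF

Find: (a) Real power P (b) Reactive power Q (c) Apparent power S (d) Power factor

Step 1 — Angular frequency: ω = 2π·f = 2π·699 = 4392 rad/s.
Step 2 — Component impedances:
  R: Z = R = 1110 Ω
  C: Z = 1/(jωC) = -j/(ω·C) = 0 - j56.22 Ω
Step 3 — Series combination: Z_total = R + C = 1110 - j56.22 Ω = 1111∠-2.9° Ω.
Step 4 — Source phasor: V = 18.4∠45.0° V = 13.01 + j13.01 V.
Step 5 — Current: I = V / Z = 0.0111 + j0.01228 A = 0.01656∠47.9° A.
Step 6 — Complex power: S = V·I* = 0.3042 - j0.01541 VA.
Step 7 — Real power: P = Re(S) = 0.3042 W.
Step 8 — Reactive power: Q = Im(S) = -0.01541 VAR.
Step 9 — Apparent power: |S| = 0.3046 VA.
Step 10 — Power factor: PF = P/|S| = 0.9987 (leading).

(a) P = 0.3042 W  (b) Q = -0.01541 VAR  (c) S = 0.3046 VA  (d) PF = 0.9987 (leading)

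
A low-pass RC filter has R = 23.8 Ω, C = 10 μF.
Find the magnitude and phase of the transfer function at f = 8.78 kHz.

Step 1 — Angular frequency: ω = 2π·8780 = 5.517e+04 rad/s.
Step 2 — Transfer function: H(jω) = 1/(1 + jωRC).
Step 3 — Denominator: 1 + jωRC = 1 + j·5.517e+04·23.8·1e-05 = 1 + j13.13.
Step 4 — H = 0.005767 - j0.07572.
Step 5 — Magnitude: |H| = 0.07594 (-22.4 dB); phase: φ = -85.6°.

|H| = 0.07594 (-22.4 dB), φ = -85.6°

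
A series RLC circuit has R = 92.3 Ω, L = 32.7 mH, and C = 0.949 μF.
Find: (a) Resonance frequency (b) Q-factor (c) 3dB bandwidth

Step 1 — Resonance condition Im(Z)=0 gives ω₀ = 1/√(LC).
Step 2 — ω₀ = 1/√(0.0327·9.49e-07) = 5677 rad/s.
Step 3 — f₀ = ω₀/(2π) = 903.5 Hz.
Step 4 — Series Q: Q = ω₀L/R = 5677·0.0327/92.3 = 2.011.
Step 5 — 3dB bandwidth: Δω = ω₀/Q = 2823 rad/s; BW = Δω/(2π) = 449.2 Hz.

(a) f₀ = 903.5 Hz  (b) Q = 2.011  (c) BW = 449.2 Hz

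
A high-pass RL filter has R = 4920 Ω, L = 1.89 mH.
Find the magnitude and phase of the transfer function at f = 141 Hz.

Step 1 — Angular frequency: ω = 2π·141 = 885.9 rad/s.
Step 2 — Transfer function: H(jω) = jωL/(R + jωL).
Step 3 — Numerator jωL = j·1.674; denominator R + jωL = 4920 + j1.674.
Step 4 — H = 1.158e-07 + j0.0003403.
Step 5 — Magnitude: |H| = 0.0003403 (-69.4 dB); phase: φ = 90.0°.

|H| = 0.0003403 (-69.4 dB), φ = 90.0°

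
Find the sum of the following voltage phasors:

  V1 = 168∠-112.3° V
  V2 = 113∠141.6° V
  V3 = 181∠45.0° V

Step 1 — Convert each phasor to rectangular form:
  V1 = 168·(cos(-112.3°) + j·sin(-112.3°)) = -63.75 - j155.4 V
  V2 = 113·(cos(141.6°) + j·sin(141.6°)) = -88.56 + j70.19 V
  V3 = 181·(cos(45.0°) + j·sin(45.0°)) = 128 + j128 V
Step 2 — Sum components: V_total = -24.32 + j42.74 V.
Step 3 — Convert to polar: |V_total| = 49.18 V, ∠V_total = 119.6°.

V_total = 49.18∠119.6° V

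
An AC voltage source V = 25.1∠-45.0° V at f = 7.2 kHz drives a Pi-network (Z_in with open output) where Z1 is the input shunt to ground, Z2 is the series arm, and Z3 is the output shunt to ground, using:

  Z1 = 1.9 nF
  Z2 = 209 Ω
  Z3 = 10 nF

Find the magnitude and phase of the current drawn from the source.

Step 1 — Angular frequency: ω = 2π·f = 2π·7200 = 4.524e+04 rad/s.
Step 2 — Component impedances:
  Z1: Z = 1/(jωC) = -j/(ω·C) = 0 - j1.163e+04 Ω
  Z2: Z = R = 209 Ω
  Z3: Z = 1/(jωC) = -j/(ω·C) = 0 - j2210 Ω
Step 3 — With open output, the series arm Z2 and the output shunt Z3 appear in series to ground: Z2 + Z3 = 209 - j2210 Ω.
Step 4 — Parallel with input shunt Z1: Z_in = Z1 || (Z2 + Z3) = 147.6 - j1860 Ω = 1866∠-85.5° Ω.
Step 5 — Source phasor: V = 25.1∠-45.0° V = 17.75 - j17.75 V.
Step 6 — Ohm's law: I = V / Z_total = (17.75 - j17.75) / (147.6 - j1860) = 0.01024 + j0.008731 A.
Step 7 — Convert to polar: |I| = 0.01345 A, ∠I = 40.5°.

I = 0.01345∠40.5° A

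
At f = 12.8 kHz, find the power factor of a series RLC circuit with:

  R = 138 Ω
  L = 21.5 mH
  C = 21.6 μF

Step 1 — Angular frequency: ω = 2π·f = 2π·1.28e+04 = 8.042e+04 rad/s.
Step 2 — Component impedances:
  R: Z = R = 138 Ω
  L: Z = jωL = j·8.042e+04·0.0215 = 0 + j1729 Ω
  C: Z = 1/(jωC) = -j/(ω·C) = 0 - j0.5756 Ω
Step 3 — Series combination: Z_total = R + L + C = 138 + j1729 Ω = 1734∠85.4° Ω.
Step 4 — Power factor: PF = cos(φ) = Re(Z)/|Z| = 138/1734 = 0.07958.
Step 5 — Type: Im(Z) = 1729 ⇒ lagging (phase φ = 85.4°).

PF = 0.07958 (lagging, φ = 85.4°)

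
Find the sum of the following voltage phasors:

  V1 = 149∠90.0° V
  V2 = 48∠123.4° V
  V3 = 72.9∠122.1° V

Step 1 — Convert each phasor to rectangular form:
  V1 = 149·(cos(90.0°) + j·sin(90.0°)) = 0 + j149 V
  V2 = 48·(cos(123.4°) + j·sin(123.4°)) = -26.42 + j40.07 V
  V3 = 72.9·(cos(122.1°) + j·sin(122.1°)) = -38.74 + j61.76 V
Step 2 — Sum components: V_total = -65.16 + j250.8 V.
Step 3 — Convert to polar: |V_total| = 259.2 V, ∠V_total = 104.6°.

V_total = 259.2∠104.6° V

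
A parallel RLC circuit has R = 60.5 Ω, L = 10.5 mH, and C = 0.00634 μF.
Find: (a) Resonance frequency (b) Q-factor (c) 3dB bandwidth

Step 1 — Resonance: ω₀ = 1/√(LC) = 1/√(0.0105·6.34e-09) = 1.226e+05 rad/s.
Step 2 — f₀ = ω₀/(2π) = 1.951e+04 Hz.
Step 3 — Parallel Q: Q = R/(ω₀L) = 60.5/(1.226e+05·0.0105) = 0.04701.
Step 4 — Bandwidth: Δω = ω₀/Q = 2.607e+06 rad/s; BW = Δω/(2π) = 4.149e+05 Hz.

(a) f₀ = 1.951e+04 Hz  (b) Q = 0.04701  (c) BW = 4.149e+05 Hz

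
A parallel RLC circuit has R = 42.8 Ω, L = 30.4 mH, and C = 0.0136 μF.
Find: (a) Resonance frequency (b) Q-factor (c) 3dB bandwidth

Step 1 — Resonance: ω₀ = 1/√(LC) = 1/√(0.0304·1.36e-08) = 4.918e+04 rad/s.
Step 2 — f₀ = ω₀/(2π) = 7827 Hz.
Step 3 — Parallel Q: Q = R/(ω₀L) = 42.8/(4.918e+04·0.0304) = 0.02863.
Step 4 — Bandwidth: Δω = ω₀/Q = 1.718e+06 rad/s; BW = Δω/(2π) = 2.734e+05 Hz.

(a) f₀ = 7827 Hz  (b) Q = 0.02863  (c) BW = 2.734e+05 Hz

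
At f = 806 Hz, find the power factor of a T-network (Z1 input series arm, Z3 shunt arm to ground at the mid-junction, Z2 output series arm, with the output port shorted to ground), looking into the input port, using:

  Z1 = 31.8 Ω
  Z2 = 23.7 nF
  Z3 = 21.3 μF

Step 1 — Angular frequency: ω = 2π·f = 2π·806 = 5064 rad/s.
Step 2 — Component impedances:
  Z1: Z = R = 31.8 Ω
  Z2: Z = 1/(jωC) = -j/(ω·C) = 0 - j8332 Ω
  Z3: Z = 1/(jωC) = -j/(ω·C) = 0 - j9.271 Ω
Step 3 — With the output port shorted to ground, the output series arm Z2 runs from the junction to ground; the shunt arm Z3 also runs from the junction to ground. They appear in parallel: Z3 || Z2 = 0 - j9.26 Ω.
Step 4 — Series with input arm Z1: Z_in = Z1 + (Z3 || Z2) = 31.8 - j9.26 Ω = 33.12∠-16.2° Ω.
Step 5 — Power factor: PF = cos(φ) = Re(Z)/|Z| = 31.8/33.12 = 0.9601.
Step 6 — Type: Im(Z) = -9.26 ⇒ leading (phase φ = -16.2°).

PF = 0.9601 (leading, φ = -16.2°)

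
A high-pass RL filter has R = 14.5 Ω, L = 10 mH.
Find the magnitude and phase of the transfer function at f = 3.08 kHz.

Step 1 — Angular frequency: ω = 2π·3080 = 1.935e+04 rad/s.
Step 2 — Transfer function: H(jω) = jωL/(R + jωL).
Step 3 — Numerator jωL = j·193.5; denominator R + jωL = 14.5 + j193.5.
Step 4 — H = 0.9944 + j0.07451.
Step 5 — Magnitude: |H| = 0.9972 (-0.0 dB); phase: φ = 4.3°.

|H| = 0.9972 (-0.0 dB), φ = 4.3°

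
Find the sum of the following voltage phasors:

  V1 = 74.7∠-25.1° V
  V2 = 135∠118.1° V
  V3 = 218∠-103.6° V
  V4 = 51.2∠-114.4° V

Step 1 — Convert each phasor to rectangular form:
  V1 = 74.7·(cos(-25.1°) + j·sin(-25.1°)) = 67.65 - j31.69 V
  V2 = 135·(cos(118.1°) + j·sin(118.1°)) = -63.59 + j119.1 V
  V3 = 218·(cos(-103.6°) + j·sin(-103.6°)) = -51.26 - j211.9 V
  V4 = 51.2·(cos(-114.4°) + j·sin(-114.4°)) = -21.15 - j46.63 V
Step 2 — Sum components: V_total = -68.35 - j171.1 V.
Step 3 — Convert to polar: |V_total| = 184.3 V, ∠V_total = -111.8°.

V_total = 184.3∠-111.8° V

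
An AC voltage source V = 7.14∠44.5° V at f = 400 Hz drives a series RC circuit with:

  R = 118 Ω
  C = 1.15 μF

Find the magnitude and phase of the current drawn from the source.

Step 1 — Angular frequency: ω = 2π·f = 2π·400 = 2513 rad/s.
Step 2 — Component impedances:
  R: Z = R = 118 Ω
  C: Z = 1/(jωC) = -j/(ω·C) = 0 - j346 Ω
Step 3 — Series combination: Z_total = R + C = 118 - j346 Ω = 365.6∠-71.2° Ω.
Step 4 — Source phasor: V = 7.14∠44.5° V = 5.093 + j5.004 V.
Step 5 — Ohm's law: I = V / Z_total = (5.093 + j5.004) / (118 - j346) = -0.00846 + j0.0176 A.
Step 6 — Convert to polar: |I| = 0.01953 A, ∠I = 115.7°.

I = 0.01953∠115.7° A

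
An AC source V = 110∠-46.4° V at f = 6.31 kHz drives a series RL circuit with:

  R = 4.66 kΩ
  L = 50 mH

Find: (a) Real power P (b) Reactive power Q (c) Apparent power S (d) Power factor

Step 1 — Angular frequency: ω = 2π·f = 2π·6310 = 3.965e+04 rad/s.
Step 2 — Component impedances:
  R: Z = R = 4660 Ω
  L: Z = jωL = j·3.965e+04·0.05 = 0 + j1982 Ω
Step 3 — Series combination: Z_total = R + L = 4660 + j1982 Ω = 5064∠23.0° Ω.
Step 4 — Source phasor: V = 110∠-46.4° V = 75.86 - j79.66 V.
Step 5 — Current: I = V / Z = 0.007627 - j0.02034 A = 0.02172∠-69.4° A.
Step 6 — Complex power: S = V·I* = 2.199 + j0.9353 VA.
Step 7 — Real power: P = Re(S) = 2.199 W.
Step 8 — Reactive power: Q = Im(S) = 0.9353 VAR.
Step 9 — Apparent power: |S| = 2.389 VA.
Step 10 — Power factor: PF = P/|S| = 0.9202 (lagging).

(a) P = 2.199 W  (b) Q = 0.9353 VAR  (c) S = 2.389 VA  (d) PF = 0.9202 (lagging)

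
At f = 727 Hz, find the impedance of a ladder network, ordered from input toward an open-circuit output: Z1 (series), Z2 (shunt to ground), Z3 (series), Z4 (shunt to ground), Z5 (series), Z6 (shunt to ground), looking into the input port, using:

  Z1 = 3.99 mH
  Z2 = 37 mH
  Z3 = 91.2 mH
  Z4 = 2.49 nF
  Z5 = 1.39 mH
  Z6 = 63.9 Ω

Step 1 — Angular frequency: ω = 2π·f = 2π·727 = 4568 rad/s.
Step 2 — Component impedances:
  Z1: Z = jωL = j·4568·0.00399 = 0 + j18.23 Ω
  Z2: Z = jωL = j·4568·0.037 = 0 + j169 Ω
  Z3: Z = jωL = j·4568·0.0912 = 0 + j416.6 Ω
  Z4: Z = 1/(jωC) = -j/(ω·C) = 0 - j8.792e+04 Ω
  Z5: Z = jωL = j·4568·0.00139 = 0 + j6.349 Ω
  Z6: Z = R = 63.9 Ω
Step 3 — Ladder network (open output): work backward from the far end, alternating series and parallel combinations. Z_in = 5.151 + j139.5 Ω = 139.6∠87.9° Ω.

Z = 5.151 + j139.5 Ω = 139.6∠87.9° Ω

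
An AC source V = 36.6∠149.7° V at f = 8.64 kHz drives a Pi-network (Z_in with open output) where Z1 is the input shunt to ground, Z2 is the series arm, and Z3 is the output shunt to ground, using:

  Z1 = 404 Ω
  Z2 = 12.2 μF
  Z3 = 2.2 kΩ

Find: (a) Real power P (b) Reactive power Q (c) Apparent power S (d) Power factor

Step 1 — Angular frequency: ω = 2π·f = 2π·8640 = 5.429e+04 rad/s.
Step 2 — Component impedances:
  Z1: Z = R = 404 Ω
  Z2: Z = 1/(jωC) = -j/(ω·C) = 0 - j1.51 Ω
  Z3: Z = R = 2200 Ω
Step 3 — With open output, the series arm Z2 and the output shunt Z3 appear in series to ground: Z2 + Z3 = 2200 - j1.51 Ω.
Step 4 — Parallel with input shunt Z1: Z_in = Z1 || (Z2 + Z3) = 341.3 - j0.03634 Ω = 341.3∠-0.0° Ω.
Step 5 — Source phasor: V = 36.6∠149.7° V = -31.6 + j18.47 V.
Step 6 — Current: I = V / Z = -0.09259 + j0.05409 A = 0.1072∠149.7° A.
Step 7 — Complex power: S = V·I* = 3.925 - j0.0004179 VA.
Step 8 — Real power: P = Re(S) = 3.925 W.
Step 9 — Reactive power: Q = Im(S) = -0.0004179 VAR.
Step 10 — Apparent power: |S| = 3.925 VA.
Step 11 — Power factor: PF = P/|S| = 1 (leading).

(a) P = 3.925 W  (b) Q = -0.0004179 VAR  (c) S = 3.925 VA  (d) PF = 1 (leading)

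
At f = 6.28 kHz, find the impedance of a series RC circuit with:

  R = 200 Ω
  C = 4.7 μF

Step 1 — Angular frequency: ω = 2π·f = 2π·6280 = 3.946e+04 rad/s.
Step 2 — Component impedances:
  R: Z = R = 200 Ω
  C: Z = 1/(jωC) = -j/(ω·C) = 0 - j5.392 Ω
Step 3 — Series combination: Z_total = R + C = 200 - j5.392 Ω = 200.1∠-1.5° Ω.

Z = 200 - j5.392 Ω = 200.1∠-1.5° Ω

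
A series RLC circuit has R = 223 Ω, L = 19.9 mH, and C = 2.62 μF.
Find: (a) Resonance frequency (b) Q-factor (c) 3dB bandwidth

Step 1 — Resonance condition Im(Z)=0 gives ω₀ = 1/√(LC).
Step 2 — ω₀ = 1/√(0.0199·2.62e-06) = 4379 rad/s.
Step 3 — f₀ = ω₀/(2π) = 697 Hz.
Step 4 — Series Q: Q = ω₀L/R = 4379·0.0199/223 = 0.3908.
Step 5 — 3dB bandwidth: Δω = ω₀/Q = 1.121e+04 rad/s; BW = Δω/(2π) = 1783 Hz.

(a) f₀ = 697 Hz  (b) Q = 0.3908  (c) BW = 1783 Hz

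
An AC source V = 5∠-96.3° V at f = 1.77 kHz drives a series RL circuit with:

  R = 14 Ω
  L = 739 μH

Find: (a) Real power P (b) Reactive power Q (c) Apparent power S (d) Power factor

Step 1 — Angular frequency: ω = 2π·f = 2π·1770 = 1.112e+04 rad/s.
Step 2 — Component impedances:
  R: Z = R = 14 Ω
  L: Z = jωL = j·1.112e+04·0.000739 = 0 + j8.219 Ω
Step 3 — Series combination: Z_total = R + L = 14 + j8.219 Ω = 16.23∠30.4° Ω.
Step 4 — Source phasor: V = 5∠-96.3° V = -0.5487 - j4.97 V.
Step 5 — Current: I = V / Z = -0.1841 - j0.2469 A = 0.308∠-126.7° A.
Step 6 — Complex power: S = V·I* = 1.328 + j0.7796 VA.
Step 7 — Real power: P = Re(S) = 1.328 W.
Step 8 — Reactive power: Q = Im(S) = 0.7796 VAR.
Step 9 — Apparent power: |S| = 1.54 VA.
Step 10 — Power factor: PF = P/|S| = 0.8624 (lagging).

(a) P = 1.328 W  (b) Q = 0.7796 VAR  (c) S = 1.54 VA  (d) PF = 0.8624 (lagging)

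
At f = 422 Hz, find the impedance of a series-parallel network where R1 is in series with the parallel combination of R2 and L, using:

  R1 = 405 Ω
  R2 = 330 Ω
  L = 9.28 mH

Step 1 — Angular frequency: ω = 2π·f = 2π·422 = 2652 rad/s.
Step 2 — Component impedances:
  R1: Z = R = 405 Ω
  R2: Z = R = 330 Ω
  L: Z = jωL = j·2652·0.00928 = 0 + j24.61 Ω
Step 3 — Parallel branch: R2 || L = 1/(1/R2 + 1/L) = 1.825 + j24.47 Ω.
Step 4 — Series with R1: Z_total = R1 + (R2 || L) = 406.8 + j24.47 Ω = 407.6∠3.4° Ω.

Z = 406.8 + j24.47 Ω = 407.6∠3.4° Ω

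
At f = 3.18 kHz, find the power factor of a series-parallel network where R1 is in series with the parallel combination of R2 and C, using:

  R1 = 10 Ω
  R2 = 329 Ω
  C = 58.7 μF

Step 1 — Angular frequency: ω = 2π·f = 2π·3180 = 1.998e+04 rad/s.
Step 2 — Component impedances:
  R1: Z = R = 10 Ω
  R2: Z = R = 329 Ω
  C: Z = 1/(jωC) = -j/(ω·C) = 0 - j0.8526 Ω
Step 3 — Parallel branch: R2 || C = 1/(1/R2 + 1/C) = 0.00221 - j0.8526 Ω.
Step 4 — Series with R1: Z_total = R1 + (R2 || C) = 10 - j0.8526 Ω = 10.04∠-4.9° Ω.
Step 5 — Power factor: PF = cos(φ) = Re(Z)/|Z| = 10.002/10.038 = 0.9964.
Step 6 — Type: Im(Z) = -0.8526 ⇒ leading (phase φ = -4.9°).

PF = 0.9964 (leading, φ = -4.9°)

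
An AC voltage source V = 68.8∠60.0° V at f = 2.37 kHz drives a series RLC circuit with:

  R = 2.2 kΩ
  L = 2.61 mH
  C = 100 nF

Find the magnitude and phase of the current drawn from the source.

Step 1 — Angular frequency: ω = 2π·f = 2π·2370 = 1.489e+04 rad/s.
Step 2 — Component impedances:
  R: Z = R = 2200 Ω
  L: Z = jωL = j·1.489e+04·0.00261 = 0 + j38.87 Ω
  C: Z = 1/(jωC) = -j/(ω·C) = 0 - j671.5 Ω
Step 3 — Series combination: Z_total = R + L + C = 2200 - j632.7 Ω = 2289∠-16.0° Ω.
Step 4 — Source phasor: V = 68.8∠60.0° V = 34.4 + j59.58 V.
Step 5 — Ohm's law: I = V / Z_total = (34.4 + j59.58) / (2200 - j632.7) = 0.007248 + j0.02917 A.
Step 6 — Convert to polar: |I| = 0.03005 A, ∠I = 76.0°.

I = 0.03005∠76.0° A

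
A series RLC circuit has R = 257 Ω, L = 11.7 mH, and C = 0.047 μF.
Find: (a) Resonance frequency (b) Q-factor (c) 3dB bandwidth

Step 1 — Resonance: ω₀ = 1/√(LC) = 1/√(0.0117·4.7e-08) = 4.264e+04 rad/s.
Step 2 — f₀ = ω₀/(2π) = 6787 Hz.
Step 3 — Series Q: Q = ω₀L/R = 4.264e+04·0.0117/257 = 1.941.
Step 4 — Bandwidth: Δω = ω₀/Q = 2.197e+04 rad/s; BW = Δω/(2π) = 3496 Hz.

(a) f₀ = 6787 Hz  (b) Q = 1.941  (c) BW = 3496 Hz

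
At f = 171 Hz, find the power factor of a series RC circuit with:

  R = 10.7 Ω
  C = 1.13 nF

Step 1 — Angular frequency: ω = 2π·f = 2π·171 = 1074 rad/s.
Step 2 — Component impedances:
  R: Z = R = 10.7 Ω
  C: Z = 1/(jωC) = -j/(ω·C) = 0 - j8.237e+05 Ω
Step 3 — Series combination: Z_total = R + C = 10.7 - j8.237e+05 Ω = 8.237e+05∠-90.0° Ω.
Step 4 — Power factor: PF = cos(φ) = Re(Z)/|Z| = 10.7/8.237e+05 = 1.299e-05.
Step 5 — Type: Im(Z) = -8.237e+05 ⇒ leading (phase φ = -90.0°).

PF = 1.299e-05 (leading, φ = -90.0°)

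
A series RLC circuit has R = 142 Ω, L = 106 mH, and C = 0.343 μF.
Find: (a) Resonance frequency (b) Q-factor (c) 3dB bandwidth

Step 1 — Resonance condition Im(Z)=0 gives ω₀ = 1/√(LC).
Step 2 — ω₀ = 1/√(0.106·3.43e-07) = 5244 rad/s.
Step 3 — f₀ = ω₀/(2π) = 834.7 Hz.
Step 4 — Series Q: Q = ω₀L/R = 5244·0.106/142 = 3.915.
Step 5 — 3dB bandwidth: Δω = ω₀/Q = 1340 rad/s; BW = Δω/(2π) = 213.2 Hz.

(a) f₀ = 834.7 Hz  (b) Q = 3.915  (c) BW = 213.2 Hz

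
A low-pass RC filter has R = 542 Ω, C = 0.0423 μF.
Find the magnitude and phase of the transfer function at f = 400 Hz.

Step 1 — Angular frequency: ω = 2π·400 = 2513 rad/s.
Step 2 — Transfer function: H(jω) = 1/(1 + jωRC).
Step 3 — Denominator: 1 + jωRC = 1 + j·2513·542·4.23e-08 = 1 + j0.05762.
Step 4 — H = 0.9967 - j0.05743.
Step 5 — Magnitude: |H| = 0.9983 (-0.0 dB); phase: φ = -3.3°.

|H| = 0.9983 (-0.0 dB), φ = -3.3°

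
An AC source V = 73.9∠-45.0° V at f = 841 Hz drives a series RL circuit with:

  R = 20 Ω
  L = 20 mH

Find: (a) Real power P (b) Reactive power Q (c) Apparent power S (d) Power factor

Step 1 — Angular frequency: ω = 2π·f = 2π·841 = 5284 rad/s.
Step 2 — Component impedances:
  R: Z = R = 20 Ω
  L: Z = jωL = j·5284·0.02 = 0 + j105.7 Ω
Step 3 — Series combination: Z_total = R + L = 20 + j105.7 Ω = 107.6∠79.3° Ω.
Step 4 — Source phasor: V = 73.9∠-45.0° V = 52.26 - j52.26 V.
Step 5 — Current: I = V / Z = -0.387 - j0.5677 A = 0.6871∠-124.3° A.
Step 6 — Complex power: S = V·I* = 9.441 + j49.89 VA.
Step 7 — Real power: P = Re(S) = 9.441 W.
Step 8 — Reactive power: Q = Im(S) = 49.89 VAR.
Step 9 — Apparent power: |S| = 50.77 VA.
Step 10 — Power factor: PF = P/|S| = 0.1859 (lagging).

(a) P = 9.441 W  (b) Q = 49.89 VAR  (c) S = 50.77 VA  (d) PF = 0.1859 (lagging)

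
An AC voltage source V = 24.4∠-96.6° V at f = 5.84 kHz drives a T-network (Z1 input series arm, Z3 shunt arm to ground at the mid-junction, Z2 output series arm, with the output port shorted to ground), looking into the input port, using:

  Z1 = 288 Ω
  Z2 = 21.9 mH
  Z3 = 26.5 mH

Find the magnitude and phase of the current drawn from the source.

Step 1 — Angular frequency: ω = 2π·f = 2π·5840 = 3.669e+04 rad/s.
Step 2 — Component impedances:
  Z1: Z = R = 288 Ω
  Z2: Z = jωL = j·3.669e+04·0.0219 = 0 + j803.6 Ω
  Z3: Z = jωL = j·3.669e+04·0.0265 = 0 + j972.4 Ω
Step 3 — With the output port shorted to ground, the output series arm Z2 runs from the junction to ground; the shunt arm Z3 also runs from the junction to ground. They appear in parallel: Z3 || Z2 = 0 + j440 Ω.
Step 4 — Series with input arm Z1: Z_in = Z1 + (Z3 || Z2) = 288 + j440 Ω = 525.9∠56.8° Ω.
Step 5 — Source phasor: V = 24.4∠-96.6° V = -2.804 - j24.24 V.
Step 6 — Ohm's law: I = V / Z_total = (-2.804 - j24.24) / (288 + j440) = -0.04149 - j0.02078 A.
Step 7 — Convert to polar: |I| = 0.0464 A, ∠I = -153.4°.

I = 0.0464∠-153.4° A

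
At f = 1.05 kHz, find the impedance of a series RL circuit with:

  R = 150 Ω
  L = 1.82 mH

Step 1 — Angular frequency: ω = 2π·f = 2π·1050 = 6597 rad/s.
Step 2 — Component impedances:
  R: Z = R = 150 Ω
  L: Z = jωL = j·6597·0.00182 = 0 + j12.01 Ω
Step 3 — Series combination: Z_total = R + L = 150 + j12.01 Ω = 150.5∠4.6° Ω.

Z = 150 + j12.01 Ω = 150.5∠4.6° Ω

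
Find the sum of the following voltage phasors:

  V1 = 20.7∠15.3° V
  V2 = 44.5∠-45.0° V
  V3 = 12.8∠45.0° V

Step 1 — Convert each phasor to rectangular form:
  V1 = 20.7·(cos(15.3°) + j·sin(15.3°)) = 19.97 + j5.462 V
  V2 = 44.5·(cos(-45.0°) + j·sin(-45.0°)) = 31.47 - j31.47 V
  V3 = 12.8·(cos(45.0°) + j·sin(45.0°)) = 9.051 + j9.051 V
Step 2 — Sum components: V_total = 60.48 - j16.95 V.
Step 3 — Convert to polar: |V_total| = 62.81 V, ∠V_total = -15.7°.

V_total = 62.81∠-15.7° V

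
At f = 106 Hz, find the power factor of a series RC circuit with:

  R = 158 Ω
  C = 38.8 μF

Step 1 — Angular frequency: ω = 2π·f = 2π·106 = 666 rad/s.
Step 2 — Component impedances:
  R: Z = R = 158 Ω
  C: Z = 1/(jωC) = -j/(ω·C) = 0 - j38.7 Ω
Step 3 — Series combination: Z_total = R + C = 158 - j38.7 Ω = 162.7∠-13.8° Ω.
Step 4 — Power factor: PF = cos(φ) = Re(Z)/|Z| = 158/162.67 = 0.9713.
Step 5 — Type: Im(Z) = -38.7 ⇒ leading (phase φ = -13.8°).

PF = 0.9713 (leading, φ = -13.8°)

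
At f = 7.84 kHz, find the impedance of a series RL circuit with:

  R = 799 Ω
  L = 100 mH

Step 1 — Angular frequency: ω = 2π·f = 2π·7840 = 4.926e+04 rad/s.
Step 2 — Component impedances:
  R: Z = R = 799 Ω
  L: Z = jωL = j·4.926e+04·0.1 = 0 + j4926 Ω
Step 3 — Series combination: Z_total = R + L = 799 + j4926 Ω = 4990∠80.8° Ω.

Z = 799 + j4926 Ω = 4990∠80.8° Ω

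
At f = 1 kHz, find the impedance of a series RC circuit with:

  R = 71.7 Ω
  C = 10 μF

Step 1 — Angular frequency: ω = 2π·f = 2π·1000 = 6283 rad/s.
Step 2 — Component impedances:
  R: Z = R = 71.7 Ω
  C: Z = 1/(jωC) = -j/(ω·C) = 0 - j15.92 Ω
Step 3 — Series combination: Z_total = R + C = 71.7 - j15.92 Ω = 73.45∠-12.5° Ω.

Z = 71.7 - j15.92 Ω = 73.45∠-12.5° Ω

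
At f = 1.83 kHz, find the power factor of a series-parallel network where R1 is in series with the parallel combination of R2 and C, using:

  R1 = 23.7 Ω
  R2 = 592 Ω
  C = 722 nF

Step 1 — Angular frequency: ω = 2π·f = 2π·1830 = 1.15e+04 rad/s.
Step 2 — Component impedances:
  R1: Z = R = 23.7 Ω
  R2: Z = R = 592 Ω
  C: Z = 1/(jωC) = -j/(ω·C) = 0 - j120.5 Ω
Step 3 — Parallel branch: R2 || C = 1/(1/R2 + 1/C) = 23.54 - j115.7 Ω.
Step 4 — Series with R1: Z_total = R1 + (R2 || C) = 47.24 - j115.7 Ω = 124.9∠-67.8° Ω.
Step 5 — Power factor: PF = cos(φ) = Re(Z)/|Z| = 47.236/124.94 = 0.3781.
Step 6 — Type: Im(Z) = -115.7 ⇒ leading (phase φ = -67.8°).

PF = 0.3781 (leading, φ = -67.8°)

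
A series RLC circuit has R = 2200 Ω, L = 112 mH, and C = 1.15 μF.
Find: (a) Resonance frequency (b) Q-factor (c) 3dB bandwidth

Step 1 — Resonance: ω₀ = 1/√(LC) = 1/√(0.112·1.15e-06) = 2786 rad/s.
Step 2 — f₀ = ω₀/(2π) = 443.5 Hz.
Step 3 — Series Q: Q = ω₀L/R = 2786·0.112/2200 = 0.1419.
Step 4 — Bandwidth: Δω = ω₀/Q = 1.964e+04 rad/s; BW = Δω/(2π) = 3126 Hz.

(a) f₀ = 443.5 Hz  (b) Q = 0.1419  (c) BW = 3126 Hz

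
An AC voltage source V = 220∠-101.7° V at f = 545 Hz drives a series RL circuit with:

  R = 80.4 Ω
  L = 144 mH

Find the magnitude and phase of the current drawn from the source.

Step 1 — Angular frequency: ω = 2π·f = 2π·545 = 3424 rad/s.
Step 2 — Component impedances:
  R: Z = R = 80.4 Ω
  L: Z = jωL = j·3424·0.144 = 0 + j493.1 Ω
Step 3 — Series combination: Z_total = R + L = 80.4 + j493.1 Ω = 499.6∠80.7° Ω.
Step 4 — Source phasor: V = 220∠-101.7° V = -44.61 - j215.4 V.
Step 5 — Ohm's law: I = V / Z_total = (-44.61 - j215.4) / (80.4 + j493.1) = -0.4399 + j0.01874 A.
Step 6 — Convert to polar: |I| = 0.4403 A, ∠I = 177.6°.

I = 0.4403∠177.6° A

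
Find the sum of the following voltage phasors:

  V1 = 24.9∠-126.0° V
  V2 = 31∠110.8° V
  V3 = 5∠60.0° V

Step 1 — Convert each phasor to rectangular form:
  V1 = 24.9·(cos(-126.0°) + j·sin(-126.0°)) = -14.64 - j20.14 V
  V2 = 31·(cos(110.8°) + j·sin(110.8°)) = -11.01 + j28.98 V
  V3 = 5·(cos(60.0°) + j·sin(60.0°)) = 2.5 + j4.33 V
Step 2 — Sum components: V_total = -23.14 + j13.17 V.
Step 3 — Convert to polar: |V_total| = 26.63 V, ∠V_total = 150.4°.

V_total = 26.63∠150.4° V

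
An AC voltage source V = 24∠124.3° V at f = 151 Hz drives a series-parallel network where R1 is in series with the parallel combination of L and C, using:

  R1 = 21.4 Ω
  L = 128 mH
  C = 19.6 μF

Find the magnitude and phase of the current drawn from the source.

Step 1 — Angular frequency: ω = 2π·f = 2π·151 = 948.8 rad/s.
Step 2 — Component impedances:
  R1: Z = R = 21.4 Ω
  L: Z = jωL = j·948.8·0.128 = 0 + j121.4 Ω
  C: Z = 1/(jωC) = -j/(ω·C) = 0 - j53.78 Ω
Step 3 — Parallel branch: L || C = 1/(1/L + 1/C) = 0 - j96.51 Ω.
Step 4 — Series with R1: Z_total = R1 + (L || C) = 21.4 - j96.51 Ω = 98.86∠-77.5° Ω.
Step 5 — Source phasor: V = 24∠124.3° V = -13.52 + j19.83 V.
Step 6 — Ohm's law: I = V / Z_total = (-13.52 + j19.83) / (21.4 - j96.51) = -0.2254 - j0.09015 A.
Step 7 — Convert to polar: |I| = 0.2428 A, ∠I = -158.2°.

I = 0.2428∠-158.2° A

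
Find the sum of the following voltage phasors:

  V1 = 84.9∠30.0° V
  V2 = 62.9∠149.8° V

Step 1 — Convert each phasor to rectangular form:
  V1 = 84.9·(cos(30.0°) + j·sin(30.0°)) = 73.53 + j42.45 V
  V2 = 62.9·(cos(149.8°) + j·sin(149.8°)) = -54.36 + j31.64 V
Step 2 — Sum components: V_total = 19.16 + j74.09 V.
Step 3 — Convert to polar: |V_total| = 76.53 V, ∠V_total = 75.5°.

V_total = 76.53∠75.5° V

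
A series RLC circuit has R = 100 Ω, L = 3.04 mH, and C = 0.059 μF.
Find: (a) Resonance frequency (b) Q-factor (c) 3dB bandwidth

Step 1 — Resonance condition Im(Z)=0 gives ω₀ = 1/√(LC).
Step 2 — ω₀ = 1/√(0.00304·5.9e-08) = 7.467e+04 rad/s.
Step 3 — f₀ = ω₀/(2π) = 1.188e+04 Hz.
Step 4 — Series Q: Q = ω₀L/R = 7.467e+04·0.00304/100 = 2.27.
Step 5 — 3dB bandwidth: Δω = ω₀/Q = 3.289e+04 rad/s; BW = Δω/(2π) = 5235 Hz.

(a) f₀ = 1.188e+04 Hz  (b) Q = 2.27  (c) BW = 5235 Hz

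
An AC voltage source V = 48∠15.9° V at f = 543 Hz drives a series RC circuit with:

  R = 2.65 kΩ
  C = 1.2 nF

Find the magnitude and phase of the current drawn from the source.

Step 1 — Angular frequency: ω = 2π·f = 2π·543 = 3412 rad/s.
Step 2 — Component impedances:
  R: Z = R = 2650 Ω
  C: Z = 1/(jωC) = -j/(ω·C) = 0 - j2.443e+05 Ω
Step 3 — Series combination: Z_total = R + C = 2650 - j2.443e+05 Ω = 2.443e+05∠-89.4° Ω.
Step 4 — Source phasor: V = 48∠15.9° V = 46.16 + j13.15 V.
Step 5 — Ohm's law: I = V / Z_total = (46.16 + j13.15) / (2650 - j2.443e+05) = -5.178e-05 + j0.0001896 A.
Step 6 — Convert to polar: |I| = 0.0001965 A, ∠I = 105.3°.

I = 0.0001965∠105.3° A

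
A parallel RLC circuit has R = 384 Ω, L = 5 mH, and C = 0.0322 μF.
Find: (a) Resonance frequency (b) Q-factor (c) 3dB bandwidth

Step 1 — Resonance: ω₀ = 1/√(LC) = 1/√(0.005·3.22e-08) = 7.881e+04 rad/s.
Step 2 — f₀ = ω₀/(2π) = 1.254e+04 Hz.
Step 3 — Parallel Q: Q = R/(ω₀L) = 384/(7.881e+04·0.005) = 0.9745.
Step 4 — Bandwidth: Δω = ω₀/Q = 8.087e+04 rad/s; BW = Δω/(2π) = 1.287e+04 Hz.

(a) f₀ = 1.254e+04 Hz  (b) Q = 0.9745  (c) BW = 1.287e+04 Hz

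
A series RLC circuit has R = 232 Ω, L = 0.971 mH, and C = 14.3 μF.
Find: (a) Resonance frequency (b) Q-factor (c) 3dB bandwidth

Step 1 — Resonance: ω₀ = 1/√(LC) = 1/√(0.000971·1.43e-05) = 8486 rad/s.
Step 2 — f₀ = ω₀/(2π) = 1351 Hz.
Step 3 — Series Q: Q = ω₀L/R = 8486·0.000971/232 = 0.03552.
Step 4 — Bandwidth: Δω = ω₀/Q = 2.389e+05 rad/s; BW = Δω/(2π) = 3.803e+04 Hz.

(a) f₀ = 1351 Hz  (b) Q = 0.03552  (c) BW = 3.803e+04 Hz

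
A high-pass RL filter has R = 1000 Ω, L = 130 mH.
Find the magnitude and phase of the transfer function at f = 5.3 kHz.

Step 1 — Angular frequency: ω = 2π·5300 = 3.33e+04 rad/s.
Step 2 — Transfer function: H(jω) = jωL/(R + jωL).
Step 3 — Numerator jωL = j·4329; denominator R + jωL = 1000 + j4329.
Step 4 — H = 0.9493 + j0.2193.
Step 5 — Magnitude: |H| = 0.9743 (-0.2 dB); phase: φ = 13.0°.

|H| = 0.9743 (-0.2 dB), φ = 13.0°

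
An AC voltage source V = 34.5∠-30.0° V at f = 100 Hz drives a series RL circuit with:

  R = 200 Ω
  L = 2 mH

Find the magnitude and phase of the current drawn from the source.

Step 1 — Angular frequency: ω = 2π·f = 2π·100 = 628.3 rad/s.
Step 2 — Component impedances:
  R: Z = R = 200 Ω
  L: Z = jωL = j·628.3·0.002 = 0 + j1.257 Ω
Step 3 — Series combination: Z_total = R + L = 200 + j1.257 Ω = 200∠0.4° Ω.
Step 4 — Source phasor: V = 34.5∠-30.0° V = 29.88 - j17.25 V.
Step 5 — Ohm's law: I = V / Z_total = (29.88 - j17.25) / (200 + j1.257) = 0.1488 - j0.08719 A.
Step 6 — Convert to polar: |I| = 0.1725 A, ∠I = -30.4°.

I = 0.1725∠-30.4° A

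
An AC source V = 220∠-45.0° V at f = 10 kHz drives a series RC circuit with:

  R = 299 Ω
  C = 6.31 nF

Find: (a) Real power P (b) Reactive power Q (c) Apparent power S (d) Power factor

Step 1 — Angular frequency: ω = 2π·f = 2π·1e+04 = 6.283e+04 rad/s.
Step 2 — Component impedances:
  R: Z = R = 299 Ω
  C: Z = 1/(jωC) = -j/(ω·C) = 0 - j2522 Ω
Step 3 — Series combination: Z_total = R + C = 299 - j2522 Ω = 2540∠-83.2° Ω.
Step 4 — Source phasor: V = 220∠-45.0° V = 155.6 - j155.6 V.
Step 5 — Current: I = V / Z = 0.06803 + j0.05361 A = 0.08662∠38.2° A.
Step 6 — Complex power: S = V·I* = 2.243 - j18.92 VA.
Step 7 — Real power: P = Re(S) = 2.243 W.
Step 8 — Reactive power: Q = Im(S) = -18.92 VAR.
Step 9 — Apparent power: |S| = 19.06 VA.
Step 10 — Power factor: PF = P/|S| = 0.1177 (leading).

(a) P = 2.243 W  (b) Q = -18.92 VAR  (c) S = 19.06 VA  (d) PF = 0.1177 (leading)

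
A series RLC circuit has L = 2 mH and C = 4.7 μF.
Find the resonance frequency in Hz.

Step 1 — Resonance condition Im(Z)=0 gives ω₀ = 1/√(LC).
Step 2 — ω₀ = 1/√(0.002·4.7e-06) = 1.031e+04 rad/s.
Step 3 — f₀ = ω₀/(2π) = 1642 Hz.

f₀ = 1642 Hz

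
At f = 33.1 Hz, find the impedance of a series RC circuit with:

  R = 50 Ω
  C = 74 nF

Step 1 — Angular frequency: ω = 2π·f = 2π·33.1 = 208 rad/s.
Step 2 — Component impedances:
  R: Z = R = 50 Ω
  C: Z = 1/(jωC) = -j/(ω·C) = 0 - j6.498e+04 Ω
Step 3 — Series combination: Z_total = R + C = 50 - j6.498e+04 Ω = 6.498e+04∠-90.0° Ω.

Z = 50 - j6.498e+04 Ω = 6.498e+04∠-90.0° Ω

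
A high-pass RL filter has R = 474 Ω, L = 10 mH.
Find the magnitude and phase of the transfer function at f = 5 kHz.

Step 1 — Angular frequency: ω = 2π·5000 = 3.142e+04 rad/s.
Step 2 — Transfer function: H(jω) = jωL/(R + jωL).
Step 3 — Numerator jωL = j·314.2; denominator R + jωL = 474 + j314.2.
Step 4 — H = 0.3052 + j0.4605.
Step 5 — Magnitude: |H| = 0.5525 (-5.2 dB); phase: φ = 56.5°.

|H| = 0.5525 (-5.2 dB), φ = 56.5°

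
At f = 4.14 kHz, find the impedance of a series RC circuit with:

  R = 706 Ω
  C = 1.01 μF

Step 1 — Angular frequency: ω = 2π·f = 2π·4140 = 2.601e+04 rad/s.
Step 2 — Component impedances:
  R: Z = R = 706 Ω
  C: Z = 1/(jωC) = -j/(ω·C) = 0 - j38.06 Ω
Step 3 — Series combination: Z_total = R + C = 706 - j38.06 Ω = 707∠-3.1° Ω.

Z = 706 - j38.06 Ω = 707∠-3.1° Ω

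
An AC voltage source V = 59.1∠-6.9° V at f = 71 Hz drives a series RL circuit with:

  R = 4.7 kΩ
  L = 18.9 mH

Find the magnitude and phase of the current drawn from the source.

Step 1 — Angular frequency: ω = 2π·f = 2π·71 = 446.1 rad/s.
Step 2 — Component impedances:
  R: Z = R = 4700 Ω
  L: Z = jωL = j·446.1·0.0189 = 0 + j8.431 Ω
Step 3 — Series combination: Z_total = R + L = 4700 + j8.431 Ω = 4700∠0.1° Ω.
Step 4 — Source phasor: V = 59.1∠-6.9° V = 58.67 - j7.1 V.
Step 5 — Ohm's law: I = V / Z_total = (58.67 - j7.1) / (4700 + j8.431) = 0.01248 - j0.001533 A.
Step 6 — Convert to polar: |I| = 0.01257 A, ∠I = -7.0°.

I = 0.01257∠-7.0° A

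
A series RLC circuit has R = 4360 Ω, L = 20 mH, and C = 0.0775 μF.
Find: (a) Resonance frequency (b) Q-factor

Step 1 — Resonance condition Im(Z)=0 gives ω₀ = 1/√(LC).
Step 2 — ω₀ = 1/√(0.02·7.75e-08) = 2.54e+04 rad/s.
Step 3 — f₀ = ω₀/(2π) = 4043 Hz.
Step 4 — Series Q: Q = ω₀L/R = 2.54e+04·0.02/4360 = 0.1165.

(a) f₀ = 4043 Hz  (b) Q = 0.1165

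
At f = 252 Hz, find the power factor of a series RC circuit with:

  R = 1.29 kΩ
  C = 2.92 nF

Step 1 — Angular frequency: ω = 2π·f = 2π·252 = 1583 rad/s.
Step 2 — Component impedances:
  R: Z = R = 1290 Ω
  C: Z = 1/(jωC) = -j/(ω·C) = 0 - j2.163e+05 Ω
Step 3 — Series combination: Z_total = R + C = 1290 - j2.163e+05 Ω = 2.163e+05∠-89.7° Ω.
Step 4 — Power factor: PF = cos(φ) = Re(Z)/|Z| = 1290/2.163e+05 = 0.005964.
Step 5 — Type: Im(Z) = -2.163e+05 ⇒ leading (phase φ = -89.7°).

PF = 0.005964 (leading, φ = -89.7°)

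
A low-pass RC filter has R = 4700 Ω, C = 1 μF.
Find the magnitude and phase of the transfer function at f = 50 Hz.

Step 1 — Angular frequency: ω = 2π·50 = 314.2 rad/s.
Step 2 — Transfer function: H(jω) = 1/(1 + jωRC).
Step 3 — Denominator: 1 + jωRC = 1 + j·314.2·4700·1e-06 = 1 + j1.477.
Step 4 — H = 0.3144 - j0.4643.
Step 5 — Magnitude: |H| = 0.5608 (-5.0 dB); phase: φ = -55.9°.

|H| = 0.5608 (-5.0 dB), φ = -55.9°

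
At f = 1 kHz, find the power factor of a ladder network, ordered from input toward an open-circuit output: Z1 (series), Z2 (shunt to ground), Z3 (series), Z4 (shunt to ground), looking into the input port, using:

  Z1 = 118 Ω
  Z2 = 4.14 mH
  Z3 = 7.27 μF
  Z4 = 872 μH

Step 1 — Angular frequency: ω = 2π·f = 2π·1000 = 6283 rad/s.
Step 2 — Component impedances:
  Z1: Z = R = 118 Ω
  Z2: Z = jωL = j·6283·0.00414 = 0 + j26.01 Ω
  Z3: Z = 1/(jωC) = -j/(ω·C) = 0 - j21.89 Ω
  Z4: Z = jωL = j·6283·0.000872 = 0 + j5.479 Ω
Step 3 — Ladder network (open output): work backward from the far end, alternating series and parallel combinations. Z_in = 118 - j44.48 Ω = 126.1∠-20.7° Ω.
Step 4 — Power factor: PF = cos(φ) = Re(Z)/|Z| = 118/126.104 = 0.9357.
Step 5 — Type: Im(Z) = -44.48 ⇒ leading (phase φ = -20.7°).

PF = 0.9357 (leading, φ = -20.7°)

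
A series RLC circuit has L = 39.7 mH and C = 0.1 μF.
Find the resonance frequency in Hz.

Step 1 — Resonance condition Im(Z)=0 gives ω₀ = 1/√(LC).
Step 2 — ω₀ = 1/√(0.0397·1e-07) = 1.587e+04 rad/s.
Step 3 — f₀ = ω₀/(2π) = 2526 Hz.

f₀ = 2526 Hz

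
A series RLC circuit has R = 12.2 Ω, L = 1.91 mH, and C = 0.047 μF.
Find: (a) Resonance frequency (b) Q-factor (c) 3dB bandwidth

Step 1 — Resonance: ω₀ = 1/√(LC) = 1/√(0.00191·4.7e-08) = 1.055e+05 rad/s.
Step 2 — f₀ = ω₀/(2π) = 1.68e+04 Hz.
Step 3 — Series Q: Q = ω₀L/R = 1.055e+05·0.00191/12.2 = 16.52.
Step 4 — Bandwidth: Δω = ω₀/Q = 6387 rad/s; BW = Δω/(2π) = 1017 Hz.

(a) f₀ = 1.68e+04 Hz  (b) Q = 16.52  (c) BW = 1017 Hz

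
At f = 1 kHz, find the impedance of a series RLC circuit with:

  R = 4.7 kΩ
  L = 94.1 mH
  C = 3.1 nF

Step 1 — Angular frequency: ω = 2π·f = 2π·1000 = 6283 rad/s.
Step 2 — Component impedances:
  R: Z = R = 4700 Ω
  L: Z = jωL = j·6283·0.0941 = 0 + j591.2 Ω
  C: Z = 1/(jωC) = -j/(ω·C) = 0 - j5.134e+04 Ω
Step 3 — Series combination: Z_total = R + L + C = 4700 - j5.075e+04 Ω = 5.097e+04∠-84.7° Ω.

Z = 4700 - j5.075e+04 Ω = 5.097e+04∠-84.7° Ω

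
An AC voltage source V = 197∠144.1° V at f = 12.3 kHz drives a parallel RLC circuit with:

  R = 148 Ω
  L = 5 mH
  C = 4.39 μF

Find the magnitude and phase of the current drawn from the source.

Step 1 — Angular frequency: ω = 2π·f = 2π·1.23e+04 = 7.728e+04 rad/s.
Step 2 — Component impedances:
  R: Z = R = 148 Ω
  L: Z = jωL = j·7.728e+04·0.005 = 0 + j386.4 Ω
  C: Z = 1/(jωC) = -j/(ω·C) = 0 - j2.947 Ω
Step 3 — Parallel combination: 1/Z_total = 1/R + 1/L + 1/C; Z_total = 0.05958 - j2.969 Ω = 2.97∠-88.9° Ω.
Step 4 — Source phasor: V = 197∠144.1° V = -159.6 + j115.5 V.
Step 5 — Ohm's law: I = V / Z_total = (-159.6 + j115.5) / (0.05958 - j2.969) = -39.97 - j52.95 A.
Step 6 — Convert to polar: |I| = 66.34 A, ∠I = -127.0°.

I = 66.34∠-127.0° A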